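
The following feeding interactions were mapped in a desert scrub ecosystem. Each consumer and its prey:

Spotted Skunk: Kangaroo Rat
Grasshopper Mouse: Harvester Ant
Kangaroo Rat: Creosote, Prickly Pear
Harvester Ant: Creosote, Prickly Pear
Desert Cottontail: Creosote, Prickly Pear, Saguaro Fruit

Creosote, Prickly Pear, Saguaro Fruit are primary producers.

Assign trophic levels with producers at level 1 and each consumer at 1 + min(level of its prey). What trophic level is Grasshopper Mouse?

Trophic level 3

Creosote is a producer → level 1.
Harvester Ant eats Creosote → level 2.
Grasshopper Mouse eats Harvester Ant → level 3.
No prey of Grasshopper Mouse is below level 2, so 3 is the minimum.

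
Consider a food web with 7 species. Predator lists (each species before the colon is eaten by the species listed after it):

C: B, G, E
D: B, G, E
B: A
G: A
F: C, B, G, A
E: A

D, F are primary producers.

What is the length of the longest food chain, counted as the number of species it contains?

4 species

One longest chain: F → C → B → A.
It has 4 species and 3 links.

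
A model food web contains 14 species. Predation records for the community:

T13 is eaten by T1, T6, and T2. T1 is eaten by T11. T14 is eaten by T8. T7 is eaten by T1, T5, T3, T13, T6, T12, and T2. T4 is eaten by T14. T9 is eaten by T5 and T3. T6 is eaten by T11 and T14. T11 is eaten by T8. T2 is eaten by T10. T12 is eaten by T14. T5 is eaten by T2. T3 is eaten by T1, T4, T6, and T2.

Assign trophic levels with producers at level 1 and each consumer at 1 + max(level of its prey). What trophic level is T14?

Trophic level 4

T9 is a producer → level 1.
T3 eats T9 (level 1); other prey at levels: T7 1 → level 2.
T4 eats T3 → level 3.
T14 eats T4 (level 3); other prey at levels: T12 2, T6 3 → level 4.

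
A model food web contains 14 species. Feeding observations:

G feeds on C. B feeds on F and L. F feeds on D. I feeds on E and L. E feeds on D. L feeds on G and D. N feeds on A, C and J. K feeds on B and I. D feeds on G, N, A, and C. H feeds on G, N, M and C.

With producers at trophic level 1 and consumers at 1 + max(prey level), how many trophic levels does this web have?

Producers (level 1): M, C, J, A.
C → N → D → L → I → K gives K level 6.
No species has a prey at level 6, so no species reaches level 7.

6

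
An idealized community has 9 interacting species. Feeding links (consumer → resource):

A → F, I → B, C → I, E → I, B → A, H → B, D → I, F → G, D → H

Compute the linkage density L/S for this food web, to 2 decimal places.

There are L = 9 links among S = 9 species.
L/S = 9/9 = 1.0000 ≈ 1.00.

L/S = 1.00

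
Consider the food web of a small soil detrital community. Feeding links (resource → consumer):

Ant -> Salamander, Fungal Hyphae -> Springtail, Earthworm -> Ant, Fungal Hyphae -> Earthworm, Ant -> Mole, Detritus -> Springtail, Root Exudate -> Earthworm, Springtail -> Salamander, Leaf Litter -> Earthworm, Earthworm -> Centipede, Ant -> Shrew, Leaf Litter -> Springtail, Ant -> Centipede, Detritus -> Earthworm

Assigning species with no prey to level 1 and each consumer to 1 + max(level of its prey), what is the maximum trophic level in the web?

4

Basal resources (level 1): Fungal Hyphae, Leaf Litter, Detritus, Root Exudate.
Fungal Hyphae → Earthworm → Ant → Mole gives Mole level 4.
No species has a prey at level 4, so no species reaches level 5.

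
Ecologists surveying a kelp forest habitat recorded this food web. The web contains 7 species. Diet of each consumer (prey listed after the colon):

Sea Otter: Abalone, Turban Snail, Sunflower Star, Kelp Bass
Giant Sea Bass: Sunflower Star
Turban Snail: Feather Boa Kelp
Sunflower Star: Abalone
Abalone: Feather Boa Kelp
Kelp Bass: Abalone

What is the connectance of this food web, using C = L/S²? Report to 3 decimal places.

C = 0.184

The web has S = 7 species and L = 9 feeding links.
C = L / S² = 9 / 49 = 0.1837 ≈ 0.184.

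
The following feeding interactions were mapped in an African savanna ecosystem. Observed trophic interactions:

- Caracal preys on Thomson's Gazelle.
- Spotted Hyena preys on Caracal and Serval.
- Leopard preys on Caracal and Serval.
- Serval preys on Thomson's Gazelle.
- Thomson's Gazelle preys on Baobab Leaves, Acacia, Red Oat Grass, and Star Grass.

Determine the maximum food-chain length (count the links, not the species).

One longest chain: Star Grass → Thomson's Gazelle → Serval → Leopard.
It has 4 species and 3 links.

3 links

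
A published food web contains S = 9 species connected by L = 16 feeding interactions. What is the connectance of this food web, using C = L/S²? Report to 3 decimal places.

The web has S = 9 species and L = 16 feeding links.
C = L / S² = 16 / 81 = 0.1975 ≈ 0.198.

C = 0.198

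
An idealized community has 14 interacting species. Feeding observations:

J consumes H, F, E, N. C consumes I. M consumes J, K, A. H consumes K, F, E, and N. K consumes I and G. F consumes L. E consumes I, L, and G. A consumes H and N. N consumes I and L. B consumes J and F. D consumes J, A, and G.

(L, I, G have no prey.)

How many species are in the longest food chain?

One longest chain: L → N → H → J → M.
It has 5 species and 4 links.

5 species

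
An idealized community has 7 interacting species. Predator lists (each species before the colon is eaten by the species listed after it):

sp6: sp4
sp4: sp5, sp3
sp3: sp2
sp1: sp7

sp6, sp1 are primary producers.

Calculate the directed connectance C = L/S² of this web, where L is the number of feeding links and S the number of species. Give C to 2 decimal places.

The web has S = 7 species and L = 5 feeding links.
C = L / S² = 5 / 49 = 0.1020 ≈ 0.10.

C = 0.10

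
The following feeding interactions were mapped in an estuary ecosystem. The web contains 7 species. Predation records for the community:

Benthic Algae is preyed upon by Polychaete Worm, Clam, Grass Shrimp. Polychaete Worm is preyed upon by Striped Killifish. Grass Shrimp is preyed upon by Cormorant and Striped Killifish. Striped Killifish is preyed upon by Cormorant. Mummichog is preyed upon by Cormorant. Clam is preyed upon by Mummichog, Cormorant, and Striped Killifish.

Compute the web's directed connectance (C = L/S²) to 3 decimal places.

C = 0.224

The web has S = 7 species and L = 11 feeding links.
C = L / S² = 11 / 49 = 0.2245 ≈ 0.224.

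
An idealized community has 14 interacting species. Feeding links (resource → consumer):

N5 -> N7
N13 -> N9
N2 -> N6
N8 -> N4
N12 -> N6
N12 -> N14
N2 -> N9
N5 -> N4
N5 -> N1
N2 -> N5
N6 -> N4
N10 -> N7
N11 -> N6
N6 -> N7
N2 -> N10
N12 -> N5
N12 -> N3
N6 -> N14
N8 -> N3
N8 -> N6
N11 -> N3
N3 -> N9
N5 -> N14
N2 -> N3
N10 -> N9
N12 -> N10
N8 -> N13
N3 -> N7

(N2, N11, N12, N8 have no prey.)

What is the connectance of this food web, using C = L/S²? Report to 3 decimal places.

C = 0.143

The web has S = 14 species and L = 28 feeding links.
C = L / S² = 28 / 196 = 0.1429 ≈ 0.143.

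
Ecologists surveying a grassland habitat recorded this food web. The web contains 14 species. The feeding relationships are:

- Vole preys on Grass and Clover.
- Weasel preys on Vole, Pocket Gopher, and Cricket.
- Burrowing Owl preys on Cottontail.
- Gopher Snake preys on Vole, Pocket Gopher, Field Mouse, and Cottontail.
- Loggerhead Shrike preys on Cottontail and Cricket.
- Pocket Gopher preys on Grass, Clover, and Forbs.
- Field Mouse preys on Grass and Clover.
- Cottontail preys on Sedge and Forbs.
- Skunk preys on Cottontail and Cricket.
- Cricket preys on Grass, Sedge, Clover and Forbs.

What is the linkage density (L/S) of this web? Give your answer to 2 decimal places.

There are L = 25 links among S = 14 species.
L/S = 25/14 = 1.7857 ≈ 1.79.

L/S = 1.79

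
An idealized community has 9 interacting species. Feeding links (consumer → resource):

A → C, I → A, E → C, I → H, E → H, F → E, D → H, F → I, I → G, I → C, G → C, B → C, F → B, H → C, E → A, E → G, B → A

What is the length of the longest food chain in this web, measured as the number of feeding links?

One longest chain: C → H → I → F.
It has 4 species and 3 links.

3 links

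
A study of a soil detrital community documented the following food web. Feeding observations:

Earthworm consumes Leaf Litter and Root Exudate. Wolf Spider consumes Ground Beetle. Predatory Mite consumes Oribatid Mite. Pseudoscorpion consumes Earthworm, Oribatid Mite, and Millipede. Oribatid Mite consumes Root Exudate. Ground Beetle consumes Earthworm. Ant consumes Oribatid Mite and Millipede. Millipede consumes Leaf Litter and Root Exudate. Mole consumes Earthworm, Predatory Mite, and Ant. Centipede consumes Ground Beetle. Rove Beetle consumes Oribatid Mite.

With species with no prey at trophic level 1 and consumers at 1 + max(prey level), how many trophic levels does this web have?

4

Basal resources (level 1): Leaf Litter, Root Exudate.
Leaf Litter → Earthworm → Ground Beetle → Centipede gives Centipede level 4.
No species has a prey at level 4, so no species reaches level 5.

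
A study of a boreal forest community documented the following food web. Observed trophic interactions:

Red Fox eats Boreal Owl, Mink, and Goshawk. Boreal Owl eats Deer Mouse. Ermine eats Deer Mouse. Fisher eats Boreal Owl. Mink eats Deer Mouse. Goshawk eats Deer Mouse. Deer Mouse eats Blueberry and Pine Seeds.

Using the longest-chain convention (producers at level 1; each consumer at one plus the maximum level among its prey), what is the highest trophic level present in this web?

Producers (level 1): Blueberry, Pine Seeds.
Blueberry → Deer Mouse → Boreal Owl → Fisher gives Fisher level 4.
No species has a prey at level 4, so no species reaches level 5.

4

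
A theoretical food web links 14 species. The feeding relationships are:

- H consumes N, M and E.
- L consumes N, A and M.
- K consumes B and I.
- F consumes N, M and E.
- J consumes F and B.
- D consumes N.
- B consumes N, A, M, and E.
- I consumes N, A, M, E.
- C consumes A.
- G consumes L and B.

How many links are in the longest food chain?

2 links

One longest chain: M → I → K.
It has 3 species and 2 links.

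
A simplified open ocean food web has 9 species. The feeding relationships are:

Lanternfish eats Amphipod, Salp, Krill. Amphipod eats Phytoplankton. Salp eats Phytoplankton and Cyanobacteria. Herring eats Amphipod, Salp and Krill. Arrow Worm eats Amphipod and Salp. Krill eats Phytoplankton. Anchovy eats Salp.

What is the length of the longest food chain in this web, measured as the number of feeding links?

One longest chain: Phytoplankton → Krill → Herring.
It has 3 species and 2 links.

2 links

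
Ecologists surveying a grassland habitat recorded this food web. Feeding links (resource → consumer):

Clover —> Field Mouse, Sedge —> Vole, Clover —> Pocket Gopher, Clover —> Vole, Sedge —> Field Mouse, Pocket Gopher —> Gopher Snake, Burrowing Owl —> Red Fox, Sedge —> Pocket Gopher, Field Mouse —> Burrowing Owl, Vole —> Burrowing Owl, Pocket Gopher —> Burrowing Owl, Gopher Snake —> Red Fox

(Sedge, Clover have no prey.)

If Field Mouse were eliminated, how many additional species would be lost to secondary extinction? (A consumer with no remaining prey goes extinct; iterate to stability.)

0

Remove Field Mouse.
Every predator of it retains at least one other prey: Burrowing Owl still has Vole, Pocket Gopher.
No consumer loses all prey, so no secondary extinctions occur.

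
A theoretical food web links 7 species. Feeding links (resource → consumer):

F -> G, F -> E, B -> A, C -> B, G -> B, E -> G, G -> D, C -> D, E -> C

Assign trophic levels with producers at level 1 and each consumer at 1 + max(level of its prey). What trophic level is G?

Trophic level 3

F is a producer → level 1.
E eats F → level 2.
G eats E (level 2); other prey at levels: F 1 → level 3.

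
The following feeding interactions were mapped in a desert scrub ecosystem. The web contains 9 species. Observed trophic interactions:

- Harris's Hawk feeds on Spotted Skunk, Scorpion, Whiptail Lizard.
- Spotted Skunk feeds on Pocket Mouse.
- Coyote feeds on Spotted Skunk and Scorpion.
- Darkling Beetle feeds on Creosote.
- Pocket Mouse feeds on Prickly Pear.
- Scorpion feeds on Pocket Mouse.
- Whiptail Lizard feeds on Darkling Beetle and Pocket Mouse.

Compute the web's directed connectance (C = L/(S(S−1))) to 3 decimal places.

The web has S = 9 species and L = 11 feeding links.
C = L / (S(S−1)) = 11 / 72 = 0.1528 ≈ 0.153.

C = 0.153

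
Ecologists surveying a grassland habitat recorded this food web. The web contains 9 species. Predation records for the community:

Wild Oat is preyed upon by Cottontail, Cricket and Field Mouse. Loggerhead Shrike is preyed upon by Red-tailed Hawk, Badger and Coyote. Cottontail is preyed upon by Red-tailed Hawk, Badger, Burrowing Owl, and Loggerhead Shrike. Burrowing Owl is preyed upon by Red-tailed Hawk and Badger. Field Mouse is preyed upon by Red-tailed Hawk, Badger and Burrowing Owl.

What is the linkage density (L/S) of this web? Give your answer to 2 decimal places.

There are L = 15 links among S = 9 species.
L/S = 15/9 = 1.6667 ≈ 1.67.

L/S = 1.67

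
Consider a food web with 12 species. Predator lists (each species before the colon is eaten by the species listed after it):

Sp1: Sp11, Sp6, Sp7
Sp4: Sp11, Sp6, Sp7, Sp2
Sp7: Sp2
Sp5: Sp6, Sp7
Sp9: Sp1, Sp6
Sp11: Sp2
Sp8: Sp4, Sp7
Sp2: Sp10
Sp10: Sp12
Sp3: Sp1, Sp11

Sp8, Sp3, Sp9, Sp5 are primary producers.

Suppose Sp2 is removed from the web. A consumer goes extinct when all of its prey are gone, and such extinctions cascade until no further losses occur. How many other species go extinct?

Remove Sp2.
Round 1: Sp10 (all prey gone) → extinct.
Round 2: Sp12 (all prey gone) → extinct.
No further losses. Total secondary extinctions: 2.

2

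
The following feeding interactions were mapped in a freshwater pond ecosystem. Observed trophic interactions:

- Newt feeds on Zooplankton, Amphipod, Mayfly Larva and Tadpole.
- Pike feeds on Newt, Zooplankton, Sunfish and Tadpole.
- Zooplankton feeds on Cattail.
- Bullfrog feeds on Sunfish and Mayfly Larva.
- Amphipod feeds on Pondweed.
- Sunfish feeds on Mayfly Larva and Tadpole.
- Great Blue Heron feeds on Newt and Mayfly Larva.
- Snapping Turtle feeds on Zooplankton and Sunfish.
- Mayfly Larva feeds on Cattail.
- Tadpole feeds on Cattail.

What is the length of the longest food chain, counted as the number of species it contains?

4 species

One longest chain: Cattail → Mayfly Larva → Sunfish → Snapping Turtle.
It has 4 species and 3 links.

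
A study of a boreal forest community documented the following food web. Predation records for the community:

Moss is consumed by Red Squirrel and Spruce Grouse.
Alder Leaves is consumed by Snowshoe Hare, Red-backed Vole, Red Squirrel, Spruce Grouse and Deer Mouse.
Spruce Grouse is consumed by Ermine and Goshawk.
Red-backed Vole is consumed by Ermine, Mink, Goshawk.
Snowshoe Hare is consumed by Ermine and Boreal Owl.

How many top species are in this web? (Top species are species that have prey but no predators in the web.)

6

Top species (has prey, but nothing eats it): Red Squirrel, Deer Mouse, Ermine, Mink, Boreal Owl, Goshawk.
Count: 6.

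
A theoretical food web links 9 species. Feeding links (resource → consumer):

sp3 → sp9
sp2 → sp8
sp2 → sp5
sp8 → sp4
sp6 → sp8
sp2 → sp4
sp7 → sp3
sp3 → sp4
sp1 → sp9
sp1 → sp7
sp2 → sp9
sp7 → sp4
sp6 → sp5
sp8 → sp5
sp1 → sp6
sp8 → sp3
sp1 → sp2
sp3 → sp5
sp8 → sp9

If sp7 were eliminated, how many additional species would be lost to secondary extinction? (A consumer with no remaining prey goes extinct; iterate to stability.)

Remove sp7.
Every predator of it retains at least one other prey: sp3 still has sp8; sp4 still has sp2, sp8, sp3.
No consumer loses all prey, so no secondary extinctions occur.

0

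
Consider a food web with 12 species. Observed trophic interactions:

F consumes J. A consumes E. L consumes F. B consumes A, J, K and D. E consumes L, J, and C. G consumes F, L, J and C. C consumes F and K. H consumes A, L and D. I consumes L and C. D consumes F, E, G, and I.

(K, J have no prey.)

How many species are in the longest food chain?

One longest chain: J → F → C → E → A → H.
It has 6 species and 5 links.

6 species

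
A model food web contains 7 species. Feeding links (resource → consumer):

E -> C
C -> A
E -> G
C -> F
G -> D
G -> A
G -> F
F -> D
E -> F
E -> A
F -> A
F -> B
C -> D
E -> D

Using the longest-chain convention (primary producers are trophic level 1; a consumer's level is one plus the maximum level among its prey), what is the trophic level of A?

E is a producer → level 1.
G eats E → level 2.
F eats G (level 2); other prey at levels: E 1, C 2 → level 3.
A eats F (level 3); other prey at levels: E 1, G 2, C 2 → level 4.

Trophic level 4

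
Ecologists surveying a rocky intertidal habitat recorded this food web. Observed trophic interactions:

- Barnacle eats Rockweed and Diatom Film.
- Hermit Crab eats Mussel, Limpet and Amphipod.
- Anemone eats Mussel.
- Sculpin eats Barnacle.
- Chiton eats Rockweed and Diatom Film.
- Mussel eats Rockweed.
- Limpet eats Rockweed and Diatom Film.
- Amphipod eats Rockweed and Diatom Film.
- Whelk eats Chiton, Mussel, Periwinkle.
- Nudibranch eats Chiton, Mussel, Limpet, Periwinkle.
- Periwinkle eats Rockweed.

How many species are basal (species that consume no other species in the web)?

2

Basal species (no prey listed): Diatom Film, Rockweed.
Count: 2.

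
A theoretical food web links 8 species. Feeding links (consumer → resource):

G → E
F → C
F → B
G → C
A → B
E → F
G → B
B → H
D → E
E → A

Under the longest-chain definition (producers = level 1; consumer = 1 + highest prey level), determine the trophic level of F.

H is a producer → level 1.
B eats H → level 2.
F eats B (level 2); other prey at levels: C 1 → level 3.

Trophic level 3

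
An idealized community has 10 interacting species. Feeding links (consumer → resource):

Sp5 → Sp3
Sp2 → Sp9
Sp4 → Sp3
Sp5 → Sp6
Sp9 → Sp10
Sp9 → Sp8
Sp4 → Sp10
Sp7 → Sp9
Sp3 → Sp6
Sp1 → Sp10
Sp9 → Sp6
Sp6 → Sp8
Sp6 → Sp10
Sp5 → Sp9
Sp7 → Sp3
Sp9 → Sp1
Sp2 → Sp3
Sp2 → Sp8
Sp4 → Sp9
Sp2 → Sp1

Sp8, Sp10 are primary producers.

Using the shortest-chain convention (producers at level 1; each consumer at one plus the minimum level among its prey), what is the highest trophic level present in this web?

3

Producers (level 1): Sp8, Sp10.
Following each consumer down to its lowest-level prey: Sp8 → Sp9 → Sp7 (levels 1 through 3).
All prey of Sp7 (Sp9 2, Sp3 3) are at level 2 or above, so Sp7 is at level 1 + 2 = 3.
Every consumer has at least one prey at level 2 or below, so none exceeds level 3.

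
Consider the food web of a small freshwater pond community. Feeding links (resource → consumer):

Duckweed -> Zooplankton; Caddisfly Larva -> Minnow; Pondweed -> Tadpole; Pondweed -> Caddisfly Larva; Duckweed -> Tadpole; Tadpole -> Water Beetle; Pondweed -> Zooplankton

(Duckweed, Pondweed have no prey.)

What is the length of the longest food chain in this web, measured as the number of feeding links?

2 links

One longest chain: Pondweed → Caddisfly Larva → Minnow.
It has 3 species and 2 links.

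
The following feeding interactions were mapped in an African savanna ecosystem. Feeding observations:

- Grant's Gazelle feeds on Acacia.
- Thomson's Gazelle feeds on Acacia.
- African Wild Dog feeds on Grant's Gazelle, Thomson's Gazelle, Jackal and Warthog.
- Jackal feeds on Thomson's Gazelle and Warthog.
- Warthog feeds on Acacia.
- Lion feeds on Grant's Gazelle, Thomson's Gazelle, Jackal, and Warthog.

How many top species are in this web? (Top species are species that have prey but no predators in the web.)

2

Top species (has prey, but nothing eats it): African Wild Dog, Lion.
Count: 2.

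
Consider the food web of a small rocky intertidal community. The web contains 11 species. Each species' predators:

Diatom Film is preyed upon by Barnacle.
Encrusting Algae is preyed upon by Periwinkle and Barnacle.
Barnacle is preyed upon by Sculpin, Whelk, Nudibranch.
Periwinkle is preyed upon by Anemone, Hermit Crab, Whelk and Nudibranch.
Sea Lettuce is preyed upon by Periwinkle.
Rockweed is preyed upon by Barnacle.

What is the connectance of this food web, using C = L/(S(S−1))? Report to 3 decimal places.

The web has S = 11 species and L = 12 feeding links.
C = L / (S(S−1)) = 12 / 110 = 0.1091 ≈ 0.109.

C = 0.109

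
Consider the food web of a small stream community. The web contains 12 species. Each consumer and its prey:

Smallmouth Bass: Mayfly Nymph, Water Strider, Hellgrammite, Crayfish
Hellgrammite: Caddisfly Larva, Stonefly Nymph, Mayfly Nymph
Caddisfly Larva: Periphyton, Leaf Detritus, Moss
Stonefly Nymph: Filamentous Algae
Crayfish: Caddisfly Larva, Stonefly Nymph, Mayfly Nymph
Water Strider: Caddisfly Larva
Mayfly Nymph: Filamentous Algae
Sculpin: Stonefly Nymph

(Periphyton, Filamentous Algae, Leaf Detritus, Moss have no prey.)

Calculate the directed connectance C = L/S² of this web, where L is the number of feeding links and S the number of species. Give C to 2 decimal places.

The web has S = 12 species and L = 17 feeding links.
C = L / S² = 17 / 144 = 0.1181 ≈ 0.12.

C = 0.12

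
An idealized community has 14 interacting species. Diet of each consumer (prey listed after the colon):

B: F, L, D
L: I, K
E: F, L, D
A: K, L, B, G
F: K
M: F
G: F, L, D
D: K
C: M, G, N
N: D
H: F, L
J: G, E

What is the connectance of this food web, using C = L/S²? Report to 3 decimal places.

C = 0.133

The web has S = 14 species and L = 26 feeding links.
C = L / S² = 26 / 196 = 0.1327 ≈ 0.133.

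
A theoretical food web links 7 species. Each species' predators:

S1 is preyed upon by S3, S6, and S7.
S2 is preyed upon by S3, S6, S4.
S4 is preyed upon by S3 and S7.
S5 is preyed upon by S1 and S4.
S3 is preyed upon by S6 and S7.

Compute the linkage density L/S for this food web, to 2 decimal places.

L/S = 1.71

There are L = 12 links among S = 7 species.
L/S = 12/7 = 1.7143 ≈ 1.71.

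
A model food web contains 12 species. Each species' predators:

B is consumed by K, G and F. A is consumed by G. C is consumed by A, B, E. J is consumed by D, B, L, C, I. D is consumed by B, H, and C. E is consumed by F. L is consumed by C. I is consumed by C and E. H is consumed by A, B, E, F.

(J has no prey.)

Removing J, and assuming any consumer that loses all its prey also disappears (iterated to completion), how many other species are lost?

11

Remove J.
Round 1: I (all prey gone), L (all prey gone), D (all prey gone) → extinct.
Round 2: C (all prey gone), H (all prey gone) → extinct.
Round 3: A (all prey gone), B (all prey gone), E (all prey gone) → extinct.
Round 4: K (all prey gone), G (all prey gone), F (all prey gone) → extinct.
No further losses. Total secondary extinctions: 11.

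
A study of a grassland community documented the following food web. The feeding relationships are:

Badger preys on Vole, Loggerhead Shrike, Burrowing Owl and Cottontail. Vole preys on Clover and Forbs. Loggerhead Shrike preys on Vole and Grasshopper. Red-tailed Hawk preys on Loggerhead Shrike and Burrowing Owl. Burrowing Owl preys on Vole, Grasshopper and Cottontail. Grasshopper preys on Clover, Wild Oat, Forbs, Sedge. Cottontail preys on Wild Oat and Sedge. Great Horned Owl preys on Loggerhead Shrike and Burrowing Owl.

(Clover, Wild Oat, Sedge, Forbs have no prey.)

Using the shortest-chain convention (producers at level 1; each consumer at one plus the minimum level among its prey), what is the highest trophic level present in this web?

Producers (level 1): Clover, Wild Oat, Sedge, Forbs.
Following each consumer down to its lowest-level prey: Clover → Vole → Loggerhead Shrike → Red-tailed Hawk (levels 1 through 4).
All prey of Red-tailed Hawk (Loggerhead Shrike 3, Burrowing Owl 3) are at level 3 or above, so Red-tailed Hawk is at level 1 + 3 = 4.
Every consumer has at least one prey at level 3 or below, so none exceeds level 4.

4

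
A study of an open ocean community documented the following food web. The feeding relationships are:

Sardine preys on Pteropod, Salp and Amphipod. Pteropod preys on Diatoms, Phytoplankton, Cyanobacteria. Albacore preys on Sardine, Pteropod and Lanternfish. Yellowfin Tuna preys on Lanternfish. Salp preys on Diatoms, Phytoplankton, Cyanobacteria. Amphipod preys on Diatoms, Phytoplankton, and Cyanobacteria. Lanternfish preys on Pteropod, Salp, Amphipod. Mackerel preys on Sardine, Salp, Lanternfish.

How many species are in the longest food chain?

4 species

One longest chain: Cyanobacteria → Salp → Lanternfish → Albacore.
It has 4 species and 3 links.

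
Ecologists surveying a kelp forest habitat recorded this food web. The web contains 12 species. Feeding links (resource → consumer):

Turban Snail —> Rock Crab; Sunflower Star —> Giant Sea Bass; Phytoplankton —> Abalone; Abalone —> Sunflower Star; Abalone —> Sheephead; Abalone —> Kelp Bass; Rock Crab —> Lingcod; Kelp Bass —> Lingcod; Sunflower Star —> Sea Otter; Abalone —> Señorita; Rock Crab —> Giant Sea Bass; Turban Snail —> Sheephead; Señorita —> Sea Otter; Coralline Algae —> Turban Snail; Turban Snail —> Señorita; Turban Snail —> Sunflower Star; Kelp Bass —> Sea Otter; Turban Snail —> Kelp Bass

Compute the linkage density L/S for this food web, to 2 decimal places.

L/S = 1.50

There are L = 18 links among S = 12 species.
L/S = 18/12 = 1.5000 ≈ 1.50.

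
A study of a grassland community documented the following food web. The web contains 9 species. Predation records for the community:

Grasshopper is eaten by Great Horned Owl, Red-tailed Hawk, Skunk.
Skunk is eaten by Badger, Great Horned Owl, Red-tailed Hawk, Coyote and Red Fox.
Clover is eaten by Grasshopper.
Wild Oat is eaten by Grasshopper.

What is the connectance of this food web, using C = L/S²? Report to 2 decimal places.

C = 0.12

The web has S = 9 species and L = 10 feeding links.
C = L / S² = 10 / 81 = 0.1235 ≈ 0.12.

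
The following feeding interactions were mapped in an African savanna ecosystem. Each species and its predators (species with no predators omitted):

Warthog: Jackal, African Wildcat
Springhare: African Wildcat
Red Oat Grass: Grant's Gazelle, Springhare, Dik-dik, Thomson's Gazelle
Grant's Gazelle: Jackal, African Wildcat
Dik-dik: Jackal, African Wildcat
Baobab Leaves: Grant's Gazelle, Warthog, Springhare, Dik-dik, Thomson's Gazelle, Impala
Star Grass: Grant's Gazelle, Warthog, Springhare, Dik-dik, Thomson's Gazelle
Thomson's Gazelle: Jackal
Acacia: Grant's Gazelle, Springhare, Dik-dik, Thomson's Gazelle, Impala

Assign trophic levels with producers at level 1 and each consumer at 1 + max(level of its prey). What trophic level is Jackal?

Star Grass is a producer → level 1.
Thomson's Gazelle eats Star Grass (level 1); other prey at levels: Acacia 1, Red Oat Grass 1, Baobab Leaves 1 → level 2.
Jackal eats Thomson's Gazelle (level 2); other prey at levels: Grant's Gazelle 2, Warthog 2, Dik-dik 2 → level 3.

Trophic level 3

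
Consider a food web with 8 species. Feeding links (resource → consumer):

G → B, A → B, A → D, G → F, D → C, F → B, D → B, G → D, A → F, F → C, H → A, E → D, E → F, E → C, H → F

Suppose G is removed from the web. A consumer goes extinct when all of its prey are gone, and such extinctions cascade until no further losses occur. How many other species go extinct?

0

Remove G.
Every predator of it retains at least one other prey: F still has H, E, A; D still has E, A; B still has A, F, D.
No consumer loses all prey, so no secondary extinctions occur.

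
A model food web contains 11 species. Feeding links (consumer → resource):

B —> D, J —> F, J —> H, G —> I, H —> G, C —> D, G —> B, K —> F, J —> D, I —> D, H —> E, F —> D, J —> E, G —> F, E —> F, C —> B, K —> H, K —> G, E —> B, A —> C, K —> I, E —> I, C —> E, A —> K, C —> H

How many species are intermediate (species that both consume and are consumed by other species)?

Intermediate species (has both prey and predators): F, I, B, E, G, H, K, C.
Count: 8.

8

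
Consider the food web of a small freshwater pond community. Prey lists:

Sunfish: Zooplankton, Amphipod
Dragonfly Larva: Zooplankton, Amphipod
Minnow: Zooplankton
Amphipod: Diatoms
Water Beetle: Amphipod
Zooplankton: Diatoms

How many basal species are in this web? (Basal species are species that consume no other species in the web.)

1

Basal species (no prey listed): Diatoms.
Count: 1.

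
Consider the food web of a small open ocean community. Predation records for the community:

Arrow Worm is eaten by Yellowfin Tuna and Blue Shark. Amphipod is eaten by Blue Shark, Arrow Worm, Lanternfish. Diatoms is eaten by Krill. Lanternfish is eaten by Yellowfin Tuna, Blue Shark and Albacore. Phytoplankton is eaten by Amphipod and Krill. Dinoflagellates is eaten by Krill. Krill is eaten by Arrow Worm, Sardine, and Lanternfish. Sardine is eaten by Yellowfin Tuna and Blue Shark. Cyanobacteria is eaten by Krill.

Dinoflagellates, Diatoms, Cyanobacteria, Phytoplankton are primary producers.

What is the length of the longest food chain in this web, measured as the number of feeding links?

3 links

One longest chain: Phytoplankton → Amphipod → Lanternfish → Yellowfin Tuna.
It has 4 species and 3 links.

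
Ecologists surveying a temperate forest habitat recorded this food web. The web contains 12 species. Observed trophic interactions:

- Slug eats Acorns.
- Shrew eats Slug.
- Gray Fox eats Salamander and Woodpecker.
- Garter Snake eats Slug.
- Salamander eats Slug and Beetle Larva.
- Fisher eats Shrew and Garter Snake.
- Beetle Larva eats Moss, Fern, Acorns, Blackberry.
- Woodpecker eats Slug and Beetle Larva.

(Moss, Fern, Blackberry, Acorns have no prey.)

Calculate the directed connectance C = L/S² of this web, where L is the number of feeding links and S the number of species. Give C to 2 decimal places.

C = 0.10

The web has S = 12 species and L = 15 feeding links.
C = L / S² = 15 / 144 = 0.1042 ≈ 0.10.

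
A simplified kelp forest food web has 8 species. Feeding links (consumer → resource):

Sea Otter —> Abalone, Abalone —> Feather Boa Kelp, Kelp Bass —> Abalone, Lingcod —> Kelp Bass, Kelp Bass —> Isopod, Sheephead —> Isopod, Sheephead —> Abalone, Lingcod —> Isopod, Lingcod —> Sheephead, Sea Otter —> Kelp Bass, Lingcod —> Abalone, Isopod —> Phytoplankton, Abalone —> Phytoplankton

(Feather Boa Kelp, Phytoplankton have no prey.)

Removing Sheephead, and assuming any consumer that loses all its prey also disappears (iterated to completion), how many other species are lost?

Remove Sheephead.
Every predator of it retains at least one other prey: Lingcod still has Isopod, Abalone, Kelp Bass.
No consumer loses all prey, so no secondary extinctions occur.

0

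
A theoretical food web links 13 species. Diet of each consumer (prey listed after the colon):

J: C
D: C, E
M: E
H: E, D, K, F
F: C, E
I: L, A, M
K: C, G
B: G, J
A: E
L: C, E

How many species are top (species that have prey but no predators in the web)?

Top species (has prey, but nothing eats it): H, B, I.
Count: 3.

3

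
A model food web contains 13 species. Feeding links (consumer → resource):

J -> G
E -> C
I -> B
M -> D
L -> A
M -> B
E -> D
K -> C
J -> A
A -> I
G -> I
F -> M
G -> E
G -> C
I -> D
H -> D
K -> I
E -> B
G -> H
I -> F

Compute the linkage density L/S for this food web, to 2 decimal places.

L/S = 1.54

There are L = 20 links among S = 13 species.
L/S = 20/13 = 1.5385 ≈ 1.54.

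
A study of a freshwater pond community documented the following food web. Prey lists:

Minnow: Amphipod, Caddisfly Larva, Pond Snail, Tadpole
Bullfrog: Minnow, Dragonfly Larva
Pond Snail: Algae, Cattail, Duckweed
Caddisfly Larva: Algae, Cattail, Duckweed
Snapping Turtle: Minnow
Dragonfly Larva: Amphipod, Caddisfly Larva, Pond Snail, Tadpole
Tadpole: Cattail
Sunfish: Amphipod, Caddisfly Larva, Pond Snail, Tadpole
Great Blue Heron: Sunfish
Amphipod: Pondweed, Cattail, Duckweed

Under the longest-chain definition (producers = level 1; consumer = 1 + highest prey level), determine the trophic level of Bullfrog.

Trophic level 4

Pondweed is a producer → level 1.
Amphipod eats Pondweed (level 1); other prey at levels: Cattail 1, Duckweed 1 → level 2.
Minnow eats Amphipod (level 2); other prey at levels: Caddisfly Larva 2, Pond Snail 2, Tadpole 2 → level 3.
Bullfrog eats Minnow (level 3); other prey at levels: Dragonfly Larva 3 → level 4.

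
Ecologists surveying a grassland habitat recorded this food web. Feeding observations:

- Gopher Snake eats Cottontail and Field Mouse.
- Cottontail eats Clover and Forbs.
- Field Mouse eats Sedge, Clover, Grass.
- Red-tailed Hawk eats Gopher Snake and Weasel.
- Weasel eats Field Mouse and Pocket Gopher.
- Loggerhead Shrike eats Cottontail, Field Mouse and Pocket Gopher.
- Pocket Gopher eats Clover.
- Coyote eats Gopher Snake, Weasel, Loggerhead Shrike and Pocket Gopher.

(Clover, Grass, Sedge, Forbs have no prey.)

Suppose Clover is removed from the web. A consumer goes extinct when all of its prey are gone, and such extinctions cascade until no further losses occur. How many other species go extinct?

1

Remove Clover.
Round 1: Pocket Gopher (all prey gone) → extinct.
No further losses. Total secondary extinctions: 1.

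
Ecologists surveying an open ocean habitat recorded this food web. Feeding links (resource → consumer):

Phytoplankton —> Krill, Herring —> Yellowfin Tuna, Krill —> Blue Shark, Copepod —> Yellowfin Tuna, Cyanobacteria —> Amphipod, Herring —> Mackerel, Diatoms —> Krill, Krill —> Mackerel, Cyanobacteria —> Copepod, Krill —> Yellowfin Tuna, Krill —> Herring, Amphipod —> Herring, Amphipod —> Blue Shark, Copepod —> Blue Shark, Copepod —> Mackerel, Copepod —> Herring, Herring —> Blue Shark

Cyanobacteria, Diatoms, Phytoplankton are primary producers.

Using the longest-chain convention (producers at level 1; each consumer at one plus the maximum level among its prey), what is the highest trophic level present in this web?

Producers (level 1): Cyanobacteria, Diatoms, Phytoplankton.
Cyanobacteria → Copepod → Herring → Yellowfin Tuna gives Yellowfin Tuna level 4.
No species has a prey at level 4, so no species reaches level 5.

4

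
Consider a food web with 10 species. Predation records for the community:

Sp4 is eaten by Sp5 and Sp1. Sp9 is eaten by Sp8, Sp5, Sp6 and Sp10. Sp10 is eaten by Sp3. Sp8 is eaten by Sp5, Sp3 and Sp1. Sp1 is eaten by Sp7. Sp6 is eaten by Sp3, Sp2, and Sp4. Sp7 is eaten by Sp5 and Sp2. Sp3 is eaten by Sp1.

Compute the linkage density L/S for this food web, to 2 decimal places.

There are L = 17 links among S = 10 species.
L/S = 17/10 = 1.7000 ≈ 1.70.

L/S = 1.70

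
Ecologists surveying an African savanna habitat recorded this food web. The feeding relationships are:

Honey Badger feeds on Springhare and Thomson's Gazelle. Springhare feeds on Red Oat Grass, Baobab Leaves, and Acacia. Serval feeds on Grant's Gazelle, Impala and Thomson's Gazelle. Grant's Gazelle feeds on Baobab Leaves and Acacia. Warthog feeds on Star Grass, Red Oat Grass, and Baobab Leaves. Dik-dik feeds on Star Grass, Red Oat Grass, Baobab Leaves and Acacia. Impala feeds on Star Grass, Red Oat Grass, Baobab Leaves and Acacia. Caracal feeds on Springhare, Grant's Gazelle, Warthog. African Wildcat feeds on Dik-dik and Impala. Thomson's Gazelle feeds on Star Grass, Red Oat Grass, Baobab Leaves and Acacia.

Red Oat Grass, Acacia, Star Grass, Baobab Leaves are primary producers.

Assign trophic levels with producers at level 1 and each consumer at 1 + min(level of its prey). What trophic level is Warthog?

Red Oat Grass is a producer → level 1.
Warthog eats Red Oat Grass → level 2.

Trophic level 2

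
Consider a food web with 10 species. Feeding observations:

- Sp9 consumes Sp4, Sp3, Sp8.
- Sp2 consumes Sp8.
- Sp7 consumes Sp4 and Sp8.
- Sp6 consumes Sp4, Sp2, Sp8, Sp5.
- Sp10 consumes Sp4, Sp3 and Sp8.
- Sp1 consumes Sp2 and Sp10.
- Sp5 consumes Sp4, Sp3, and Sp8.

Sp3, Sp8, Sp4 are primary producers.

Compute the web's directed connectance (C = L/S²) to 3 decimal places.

C = 0.180

The web has S = 10 species and L = 18 feeding links.
C = L / S² = 18 / 100 = 0.1800 ≈ 0.180.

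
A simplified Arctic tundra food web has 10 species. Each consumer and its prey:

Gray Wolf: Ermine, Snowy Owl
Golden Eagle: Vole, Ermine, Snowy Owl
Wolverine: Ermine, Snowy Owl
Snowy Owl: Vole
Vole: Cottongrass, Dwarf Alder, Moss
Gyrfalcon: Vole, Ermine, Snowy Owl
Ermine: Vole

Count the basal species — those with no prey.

Basal species (no prey listed): Cottongrass, Dwarf Alder, Moss.
Count: 3.

3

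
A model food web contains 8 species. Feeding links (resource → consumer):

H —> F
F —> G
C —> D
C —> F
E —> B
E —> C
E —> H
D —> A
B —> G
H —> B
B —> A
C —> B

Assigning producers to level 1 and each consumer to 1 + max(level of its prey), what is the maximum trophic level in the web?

Producers (level 1): E.
E → C → B → A gives A level 4.
No species has a prey at level 4, so no species reaches level 5.

4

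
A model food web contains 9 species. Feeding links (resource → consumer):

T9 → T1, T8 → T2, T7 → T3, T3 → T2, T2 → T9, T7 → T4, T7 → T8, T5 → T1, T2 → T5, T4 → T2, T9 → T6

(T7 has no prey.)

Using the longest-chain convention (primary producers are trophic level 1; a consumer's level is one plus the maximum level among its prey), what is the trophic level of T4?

Trophic level 2

T7 is a producer → level 1.
T4 eats T7 → level 2.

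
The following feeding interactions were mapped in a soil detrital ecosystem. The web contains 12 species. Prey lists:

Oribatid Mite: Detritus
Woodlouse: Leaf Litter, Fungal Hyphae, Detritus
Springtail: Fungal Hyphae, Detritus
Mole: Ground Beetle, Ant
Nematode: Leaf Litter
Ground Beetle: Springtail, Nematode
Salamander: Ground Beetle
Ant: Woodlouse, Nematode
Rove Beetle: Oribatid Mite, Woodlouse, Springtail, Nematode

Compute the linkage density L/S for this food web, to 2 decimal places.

L/S = 1.50

There are L = 18 links among S = 12 species.
L/S = 18/12 = 1.5000 ≈ 1.50.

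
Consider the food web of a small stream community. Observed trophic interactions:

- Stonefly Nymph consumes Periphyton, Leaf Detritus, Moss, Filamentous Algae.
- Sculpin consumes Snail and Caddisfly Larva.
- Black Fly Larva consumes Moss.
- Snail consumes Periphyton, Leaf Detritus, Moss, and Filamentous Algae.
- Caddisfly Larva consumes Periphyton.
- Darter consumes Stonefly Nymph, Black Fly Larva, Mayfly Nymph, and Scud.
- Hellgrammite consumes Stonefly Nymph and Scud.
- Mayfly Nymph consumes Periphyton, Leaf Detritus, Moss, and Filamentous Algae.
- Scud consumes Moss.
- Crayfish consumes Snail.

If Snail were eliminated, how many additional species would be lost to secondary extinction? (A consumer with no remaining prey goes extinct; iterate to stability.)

1

Remove Snail.
Round 1: Crayfish (all prey gone) → extinct.
No further losses. Total secondary extinctions: 1.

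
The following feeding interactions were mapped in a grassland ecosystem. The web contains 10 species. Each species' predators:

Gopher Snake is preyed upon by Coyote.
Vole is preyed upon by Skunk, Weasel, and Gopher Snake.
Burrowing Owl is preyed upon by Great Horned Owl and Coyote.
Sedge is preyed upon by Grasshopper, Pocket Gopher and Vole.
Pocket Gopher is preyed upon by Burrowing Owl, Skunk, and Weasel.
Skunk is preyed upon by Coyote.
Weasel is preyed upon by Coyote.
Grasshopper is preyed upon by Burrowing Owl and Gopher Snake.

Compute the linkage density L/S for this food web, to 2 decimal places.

There are L = 16 links among S = 10 species.
L/S = 16/10 = 1.6000 ≈ 1.60.

L/S = 1.60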